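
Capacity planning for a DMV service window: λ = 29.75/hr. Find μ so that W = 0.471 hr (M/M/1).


W = 1/(μ−λ) ⇒ μ − λ = 1/W = 1/0.471 = 2.1231
μ = λ + 1/W = 29.75 + 2.1231 = 31.8731 per hr

Final: 31.8731 /hr


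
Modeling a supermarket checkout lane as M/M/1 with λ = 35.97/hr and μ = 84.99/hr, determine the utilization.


ρ = λ/μ = 35.97/84.99 = 0.4232

Final: 0.4232


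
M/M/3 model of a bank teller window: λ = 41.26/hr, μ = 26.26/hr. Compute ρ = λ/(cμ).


ρ = λ/(cμ) = 41.26/(3·26.26) = 41.26/78.78 = 0.5237

Final: 0.5237


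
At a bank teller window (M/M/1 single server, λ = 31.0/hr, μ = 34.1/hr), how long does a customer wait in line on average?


ρ = 31.0/34.1 = 0.9091
Wq = ρ/(μ−λ) = 0.9091/(34.1 − 31.0) = 0.9091/3.10 = 0.2933 hr

Final: 0.2933 hr


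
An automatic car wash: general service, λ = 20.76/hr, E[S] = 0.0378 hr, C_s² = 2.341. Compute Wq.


ρ = λ·E[S] = 20.76·0.0378 = 0.7847
E[S²] = E[S]²(1+C_s²) = 0.0378²·(1+2.341) = 0.004774
Wq = λ·E[S²]/(2(1−ρ)) = 20.76·0.004774/(2·0.2153) = 0.23018 hr

Final: 0.23018 hr


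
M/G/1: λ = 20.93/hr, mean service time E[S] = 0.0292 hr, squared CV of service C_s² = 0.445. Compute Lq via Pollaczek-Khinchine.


ρ = λ·E[S] = 20.93·0.0292 = 0.6112
Lq = ρ²(1+C_s²)/(2(1−ρ)) = 0.3735·(1+0.445)/(2·0.3888)
= 0.3735·1.4450/0.7777 = 0.69401

Final: 0.69401


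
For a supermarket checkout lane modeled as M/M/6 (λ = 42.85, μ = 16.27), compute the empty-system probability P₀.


a = λ/μ = 42.85/16.27 = 2.6337; ρ = a/c = 0.4389
Σ_{k=0}^{5} a^k/k! (terms k=0..5) = 1.00000 + 2.63368 + 3.46814 + 3.04466 + 2.00467 + 1.05593 = 13.20707
Tail: a^6/(6!(1−ρ)) = 333.71801/(720·0.5611) = 0.82612
P₀ = 1/(13.20707 + 0.82612) = 1/14.03319 = 0.071260

Final: 0.071260


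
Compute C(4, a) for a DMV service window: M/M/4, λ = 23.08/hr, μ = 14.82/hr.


a = λ/μ = 1.5574; ρ = a/4 = 0.3893
P₀ = 0.208293 (from M/M/c formula)
C(c,a) = [a^c/(c!(1−ρ))]·P₀ = [5.88234/(24·0.6107)]·0.208293
= 0.40136·0.208293 = 0.083602

Final: 0.083602


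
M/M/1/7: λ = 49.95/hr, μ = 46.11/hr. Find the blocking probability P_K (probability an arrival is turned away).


ρ = λ/μ = 49.95/46.11 = 1.0833
P_K = (1−ρ)ρ^K/(1−ρ^(K+1)) = (-0.08328·1.750583)/(1 − 1.896370)
= -0.145787/-0.896370 = 0.162642

Final: 0.162642


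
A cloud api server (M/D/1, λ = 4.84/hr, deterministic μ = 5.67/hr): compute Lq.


ρ = 4.84/5.67 = 0.8536
M/D/1: Lq = ρ²/(2(1−ρ)) = 0.7287/(2·0.1464) = 2.48885

Final: 2.48885


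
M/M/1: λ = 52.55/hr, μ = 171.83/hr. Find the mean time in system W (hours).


W = 1/(μ−λ) = 1/(171.83 − 52.55) = 1/119.28 = 0.008384 hr

Final: 0.008384 hr


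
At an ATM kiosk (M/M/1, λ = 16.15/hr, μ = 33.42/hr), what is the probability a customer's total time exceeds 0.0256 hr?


W ~ Exponential(μ−λ) for M/M/1.
μ − λ = 33.42 − 16.15 = 17.2700
P(W > t) = e^{−(μ−λ)t} = e^{−0.4421} = 0.642678

Final: 0.642678


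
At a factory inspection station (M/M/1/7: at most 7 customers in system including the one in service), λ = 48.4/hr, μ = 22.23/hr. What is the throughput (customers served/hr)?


ρ = 2.1772; P_K = (1−ρ)ρ^7/(1−ρ^8) = 0.541775
λ_eff = λ(1 − P_K) = 48.4·(1 − 0.541775) = 48.4·0.458225 = 22.1781 /hr

Final: 22.1781 /hr


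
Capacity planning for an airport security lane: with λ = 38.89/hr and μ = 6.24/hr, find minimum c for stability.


Stability requires cμ > λ ⇔ c > λ/μ.
λ/μ = 38.89/6.24 = 6.2324
Minimum integer c = ⌊6.2324⌋ + 1 = 7
Check: 7·6.24 = 43.68 > 38.89, while 6·6.24 = 37.44 ≤ 38.89

Final: 7 servers


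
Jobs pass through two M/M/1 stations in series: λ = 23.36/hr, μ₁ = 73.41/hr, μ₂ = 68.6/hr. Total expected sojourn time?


Each node sees arrival rate λ = 23.36/hr (tandem ⇒ throughput preserved).
W₁ = 1/(μ₁−λ) = 1/(73.41−23.36) = 0.01998 hr
W₂ = 1/(μ₂−λ) = 1/(68.6−23.36) = 0.02210 hr
W_total = W₁ + W₂ = 0.01998 + 0.02210 = 0.04208 hr

Final: 0.04208 hr


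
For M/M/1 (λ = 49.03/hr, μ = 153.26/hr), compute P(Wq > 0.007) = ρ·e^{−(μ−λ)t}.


ρ = 49.03/153.26 = 0.3199
P(Wq > t) = ρ·e^{−(μ−λ)t} = 0.3199·e^{−0.7296}
= 0.3199·0.482097 = 0.154230

Final: 0.154230


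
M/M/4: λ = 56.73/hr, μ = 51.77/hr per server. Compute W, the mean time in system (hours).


a = 1.0958; ρ = 0.2740; P₀ = 0.333527
Lq = P₀·a^c·ρ/(c!(1−ρ)²) = 0.01041
Wq = Lq/λ = 0.01041/56.73 = 0.0001836 hr
W = Wq + 1/μ = 0.0001836 + 0.01932 = 0.01950 hr

Final: 0.01950 hr


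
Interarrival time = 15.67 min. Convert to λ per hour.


λ = 1/(interarrival time) in consistent units.
1 hour = 60 min, so λ = 60/15.67 = 3.8290 per hour

Final: 3.8290 /hr


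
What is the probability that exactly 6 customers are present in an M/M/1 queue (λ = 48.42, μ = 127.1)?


ρ = 48.42/127.1 = 0.3810
P_n = (1−ρ)·ρ^n = (1 − 0.3810)·0.3810^6 = 0.6190·0.003057 = 0.001892

Final: 0.001892


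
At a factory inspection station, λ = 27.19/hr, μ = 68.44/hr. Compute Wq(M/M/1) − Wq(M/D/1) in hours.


ρ = 27.19/68.44 = 0.3973
Wq(M/M/1) = ρ/(μ−λ) = 0.3973/41.25 = 0.009631 hr
Wq(M/D/1) = ρ/(2(μ−λ)) = 0.004816 hr
Savings = 0.009631 − 0.004816 = 0.004816 hr

Final: 0.004816 hr


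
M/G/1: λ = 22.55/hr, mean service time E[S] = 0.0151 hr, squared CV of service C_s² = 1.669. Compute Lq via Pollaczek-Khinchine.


ρ = λ·E[S] = 22.55·0.0151 = 0.3405
Lq = ρ²(1+C_s²)/(2(1−ρ)) = 0.1159·(1+1.669)/(2·0.6595)
= 0.1159·2.6690/1.3190 = 0.23461

Final: 0.23461


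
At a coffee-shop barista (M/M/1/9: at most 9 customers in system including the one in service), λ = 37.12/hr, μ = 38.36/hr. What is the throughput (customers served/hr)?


ρ = 0.9677; P_K = (1−ρ)ρ^9/(1−ρ^10) = 0.085872
λ_eff = λ(1 − P_K) = 37.12·(1 − 0.085872) = 37.12·0.914128 = 33.9324 /hr

Final: 33.9324 /hr


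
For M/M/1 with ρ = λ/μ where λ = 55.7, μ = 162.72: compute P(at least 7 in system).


ρ = 55.7/162.72 = 0.3423
P(N ≥ n) = ρ^n = 0.3423^7 = 0.0005507

Final: 0.0005507


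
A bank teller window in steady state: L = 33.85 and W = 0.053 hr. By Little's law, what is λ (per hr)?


λ = L/W = 33.85/0.053 = 638.6792 /hr

Final: 638.6792 /hr


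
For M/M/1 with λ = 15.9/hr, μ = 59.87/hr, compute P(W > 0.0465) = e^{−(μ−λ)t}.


W ~ Exponential(μ−λ) for M/M/1.
μ − λ = 59.87 − 15.9 = 43.9700
P(W > t) = e^{−(μ−λ)t} = e^{−2.0446} = 0.129431

Final: 0.129431


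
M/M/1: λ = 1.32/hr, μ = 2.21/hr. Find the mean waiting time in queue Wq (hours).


ρ = 1.32/2.21 = 0.5973
Wq = ρ/(μ−λ) = 0.5973/(2.21 − 1.32) = 0.5973/0.8900 = 0.6711 hr

Final: 0.6711 hr


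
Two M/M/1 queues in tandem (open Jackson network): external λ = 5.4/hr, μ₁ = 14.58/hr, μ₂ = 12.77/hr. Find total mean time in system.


Each node sees arrival rate λ = 5.4/hr (tandem ⇒ throughput preserved).
W₁ = 1/(μ₁−λ) = 1/(14.58−5.4) = 0.10893 hr
W₂ = 1/(μ₂−λ) = 1/(12.77−5.4) = 0.13569 hr
W_total = W₁ + W₂ = 0.10893 + 0.13569 = 0.24462 hr

Final: 0.24462 hr


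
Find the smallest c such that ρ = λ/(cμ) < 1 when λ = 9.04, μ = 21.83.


Stability requires cμ > λ ⇔ c > λ/μ.
λ/μ = 9.04/21.83 = 0.4141
Minimum integer c = ⌊0.4141⌋ + 1 = 1
Check: 1·21.83 = 21.83 > 9.04, while 0·21.83 = 0.00 ≤ 9.04

Final: 1 servers


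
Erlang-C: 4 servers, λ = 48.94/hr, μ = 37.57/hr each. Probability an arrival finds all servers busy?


a = λ/μ = 1.3026; ρ = a/4 = 0.3257
P₀ = 0.270462 (from M/M/c formula)
C(c,a) = [a^c/(c!(1−ρ))]·P₀ = [2.87933/(24·0.6743)]·0.270462
= 0.17791·0.270462 = 0.048118

Final: 0.048118


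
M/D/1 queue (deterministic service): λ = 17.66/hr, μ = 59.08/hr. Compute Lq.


ρ = 17.66/59.08 = 0.2989
M/D/1: Lq = ρ²/(2(1−ρ)) = 0.08935/(2·0.7011) = 0.06372

Final: 0.06372


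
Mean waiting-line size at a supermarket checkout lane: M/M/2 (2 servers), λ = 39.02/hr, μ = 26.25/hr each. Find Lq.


a = λ/μ = 1.4865; ρ = a/2 = 0.7432
P₀ = 0.147290
Lq = P₀·a^c·ρ / (c!·(1−ρ)²) = 0.147290·2.20961·0.7432/(2·0.06593)
= 1.83454

Final: 1.83454


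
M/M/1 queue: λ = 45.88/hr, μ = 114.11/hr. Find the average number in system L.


ρ = λ/μ = 45.88/114.11 = 0.4021
L = ρ/(1−ρ) = 0.4021/(1 − 0.4021) = 0.4021/0.5979 = 0.6724

Final: 0.6724


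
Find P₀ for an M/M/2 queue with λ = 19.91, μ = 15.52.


a = λ/μ = 19.91/15.52 = 1.2829; ρ = a/c = 0.6414
Σ_{k=0}^{1} a^k/k! (terms k=0..1) = 1.00000 + 1.28286 = 2.28286
Tail: a^2/(2!(1−ρ)) = 1.64573/(2·0.3586) = 2.29486
P₀ = 1/(2.28286 + 2.29486) = 1/4.57772 = 0.218449

Final: 0.218449


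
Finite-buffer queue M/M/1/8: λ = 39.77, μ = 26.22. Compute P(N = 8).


ρ = λ/μ = 39.77/26.22 = 1.5168
P_K = (1−ρ)ρ^K/(1−ρ^(K+1)) = (-0.5168·28.014523)/(1 − 42.491898)
= -14.477375/-41.491898 = 0.348921

Final: 0.348921


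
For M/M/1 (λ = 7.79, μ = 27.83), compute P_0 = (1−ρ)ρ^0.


ρ = 7.79/27.83 = 0.2799
P_n = (1−ρ)·ρ^n = (1 − 0.2799)·0.2799^0 = 0.7201·1.000000 = 0.720086

Final: 0.720086


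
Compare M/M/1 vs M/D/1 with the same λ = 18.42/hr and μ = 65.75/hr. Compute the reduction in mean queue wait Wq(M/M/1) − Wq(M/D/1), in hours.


ρ = 18.42/65.75 = 0.2802
Wq(M/M/1) = ρ/(μ−λ) = 0.2802/47.33 = 0.005919 hr
Wq(M/D/1) = ρ/(2(μ−λ)) = 0.002960 hr
Savings = 0.005919 − 0.002960 = 0.002960 hr

Final: 0.002960 hr


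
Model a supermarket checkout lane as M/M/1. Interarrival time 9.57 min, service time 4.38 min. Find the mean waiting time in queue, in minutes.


λ = 60/9.57 = 6.2696 /hr
μ = 60/4.38 = 13.6986 /hr
ρ = λ/μ = 6.2696/13.6986 = 0.4577
Wq = ρ/(μ−λ) = 0.4577/(13.6986−6.2696) = 0.06161 hr
In minutes: 0.06161·60 = 3.696 min

Final: 3.696 min


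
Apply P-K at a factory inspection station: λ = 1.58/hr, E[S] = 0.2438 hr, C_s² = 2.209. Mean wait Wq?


ρ = λ·E[S] = 1.58·0.2438 = 0.3852
E[S²] = E[S]²(1+C_s²) = 0.2438²·(1+2.209) = 0.190738
Wq = λ·E[S²]/(2(1−ρ)) = 1.58·0.190738/(2·0.6148) = 0.24509 hr

Final: 0.24509 hr


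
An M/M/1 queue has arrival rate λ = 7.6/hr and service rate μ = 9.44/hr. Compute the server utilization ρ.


ρ = λ/μ = 7.6/9.44 = 0.8051

Final: 0.8051


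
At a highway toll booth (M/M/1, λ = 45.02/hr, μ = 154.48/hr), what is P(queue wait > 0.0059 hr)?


ρ = 45.02/154.48 = 0.2914
P(Wq > t) = ρ·e^{−(μ−λ)t} = 0.2914·e^{−0.6458}
= 0.2914·0.524236 = 0.152778

Final: 0.152778


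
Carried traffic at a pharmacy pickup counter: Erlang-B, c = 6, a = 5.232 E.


B(6,5.232) = 0.209214 (Erlang-B)
Carried load = a(1 − B) = 5.232·(1 − 0.209214) = 5.232·0.790786 = 4.1374 E

Final: 4.1374 Erlangs


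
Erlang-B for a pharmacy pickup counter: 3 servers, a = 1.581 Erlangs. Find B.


B(c,a) = (a^c/c!) / Σ_{k=0}^{c} a^k/k!
a^3/3! = 0.658634
Σ terms (k=0..3): 1.00000 + 1.58100 + 1.24978 + 0.65863 = 4.489415
B = 0.658634/4.489415 = 0.146708

Final: 0.146708


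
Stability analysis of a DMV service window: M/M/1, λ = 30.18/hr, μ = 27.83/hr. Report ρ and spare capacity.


Total capacity cμ = 1·27.83 = 27.83/hr
ρ = λ/(cμ) = 30.18/27.83 = 1.0844
Stable ⇔ ρ < 1: NO
Spare capacity = cμ − λ = 27.83 − 30.18 = -2.35/hr

Final: ρ = 1.0844; unstable; margin = -2.35/hr


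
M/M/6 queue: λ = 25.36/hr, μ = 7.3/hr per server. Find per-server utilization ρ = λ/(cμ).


ρ = λ/(cμ) = 25.36/(6·7.3) = 25.36/43.80 = 0.5790

Final: 0.5790


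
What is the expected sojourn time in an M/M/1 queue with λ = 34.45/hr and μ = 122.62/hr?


W = 1/(μ−λ) = 1/(122.62 − 34.45) = 1/88.17 = 0.01134 hr

Final: 0.01134 hr


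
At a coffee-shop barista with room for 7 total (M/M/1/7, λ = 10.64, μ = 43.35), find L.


ρ = 10.64/43.35 = 0.2454
L = ρ[1 − (K+1)ρ^K + Kρ^(K+1)] / [(1−ρ)(1−ρ^(K+1))]
Numerator: 0.2454·(1 − 8·0.00005366 + 7·0.00001317) = 0.245361
Denominator: (0.7546)·(0.999987) = 0.754546
L = 0.245361/0.754546 = 0.3252

Final: 0.3252


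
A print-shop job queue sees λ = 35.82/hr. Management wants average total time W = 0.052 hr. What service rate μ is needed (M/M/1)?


W = 1/(μ−λ) ⇒ μ − λ = 1/W = 1/0.052 = 19.2308
μ = λ + 1/W = 35.82 + 19.2308 = 55.0508 per hr

Final: 55.0508 /hr


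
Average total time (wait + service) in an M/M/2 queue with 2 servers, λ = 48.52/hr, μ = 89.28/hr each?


a = 0.5435; ρ = 0.2717; P₀ = 0.572662
Lq = P₀·a^c·ρ/(c!(1−ρ)²) = 0.04333
Wq = Lq/λ = 0.04333/48.52 = 0.0008930 hr
W = Wq + 1/μ = 0.0008930 + 0.01120 = 0.01209 hr

Final: 0.01209 hr


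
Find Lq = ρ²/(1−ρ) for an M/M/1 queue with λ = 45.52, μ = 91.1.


ρ = 45.52/91.1 = 0.4997
Lq = ρ²/(1−ρ) = 0.2497/0.5003 = 0.4990

Final: 0.4990


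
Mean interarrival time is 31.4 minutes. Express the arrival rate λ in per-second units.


λ = 1/(interarrival time) in consistent units.
1 second = 0.0166667 min, so λ = 0.0166667/31.4 = 0.0005308 per second

Final: 0.0005308 /sec


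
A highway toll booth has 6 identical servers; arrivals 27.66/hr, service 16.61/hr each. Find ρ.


ρ = λ/(cμ) = 27.66/(6·16.61) = 27.66/99.66 = 0.2775

Final: 0.2775


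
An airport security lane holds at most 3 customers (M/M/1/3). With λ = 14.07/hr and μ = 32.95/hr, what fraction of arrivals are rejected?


ρ = λ/μ = 14.07/32.95 = 0.4270
P_K = (1−ρ)ρ^K/(1−ρ^(K+1)) = (0.5730·0.077860)/(1 − 0.033247)
= 0.044613/0.966753 = 0.046147

Final: 0.046147


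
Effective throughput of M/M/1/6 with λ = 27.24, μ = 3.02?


ρ = 9.0199; P_K = (1−ρ)ρ^6/(1−ρ^7) = 0.889134
λ_eff = λ(1 − P_K) = 27.24·(1 − 0.889134) = 27.24·0.110866 = 3.0200 /hr

Final: 3.0200 /hr


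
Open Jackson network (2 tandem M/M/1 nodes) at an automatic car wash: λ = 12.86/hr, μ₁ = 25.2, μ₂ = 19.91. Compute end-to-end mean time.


Each node sees arrival rate λ = 12.86/hr (tandem ⇒ throughput preserved).
W₁ = 1/(μ₁−λ) = 1/(25.2−12.86) = 0.08104 hr
W₂ = 1/(μ₂−λ) = 1/(19.91−12.86) = 0.14184 hr
W_total = W₁ + W₂ = 0.08104 + 0.14184 = 0.22288 hr

Final: 0.22288 hr


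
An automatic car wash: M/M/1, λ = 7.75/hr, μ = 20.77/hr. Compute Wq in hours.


ρ = 7.75/20.77 = 0.3731
Wq = ρ/(μ−λ) = 0.3731/(20.77 − 7.75) = 0.3731/13.02 = 0.02866 hr

Final: 0.02866 hr


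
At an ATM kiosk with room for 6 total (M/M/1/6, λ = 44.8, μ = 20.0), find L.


ρ = 44.8/20.0 = 2.2400
L = ρ[1 − (K+1)ρ^K + Kρ^(K+1)] / [(1−ρ)(1−ρ^(K+1))]
Numerator: 2.2400·(1 − 7·126.324652 + 6·282.967220) = 1824.548898
Denominator: (-1.2400)·(-281.967220) = 349.639353
L = 1824.548898/349.639353 = 5.2184

Final: 5.2184


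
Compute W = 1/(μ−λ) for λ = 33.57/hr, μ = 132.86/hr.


W = 1/(μ−λ) = 1/(132.86 − 33.57) = 1/99.29 = 0.01007 hr

Final: 0.01007 hr


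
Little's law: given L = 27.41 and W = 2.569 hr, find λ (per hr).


λ = L/W = 27.41/2.569 = 10.6695 /hr

Final: 10.6695 /hr


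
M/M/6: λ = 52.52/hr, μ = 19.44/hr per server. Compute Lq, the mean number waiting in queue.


a = λ/μ = 2.7016; ρ = a/6 = 0.4503
P₀ = 0.066493
Lq = P₀·a^c·ρ / (c!·(1−ρ)²) = 0.066493·388.83983·0.4503/(720·0.30220)
= 0.05351

Final: 0.05351


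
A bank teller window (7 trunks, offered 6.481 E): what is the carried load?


B(7,6.481) = 0.216149 (Erlang-B)
Carried load = a(1 − B) = 6.481·(1 − 0.216149) = 6.481·0.783851 = 5.0801 E

Final: 5.0801 Erlangs


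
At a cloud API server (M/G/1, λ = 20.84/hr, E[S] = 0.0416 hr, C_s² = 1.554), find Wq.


ρ = λ·E[S] = 20.84·0.0416 = 0.8669
E[S²] = E[S]²(1+C_s²) = 0.0416²·(1+1.554) = 0.004420
Wq = λ·E[S²]/(2(1−ρ)) = 20.84·0.004420/(2·0.1331) = 0.34613 hr

Final: 0.34613 hr


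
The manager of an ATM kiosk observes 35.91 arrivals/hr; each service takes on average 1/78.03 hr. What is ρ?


ρ = λ/μ = 35.91/78.03 = 0.4602

Final: 0.4602


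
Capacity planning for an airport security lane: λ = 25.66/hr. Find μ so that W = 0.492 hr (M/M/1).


W = 1/(μ−λ) ⇒ μ − λ = 1/W = 1/0.492 = 2.0325
μ = λ + 1/W = 25.66 + 2.0325 = 27.6925 per hr

Final: 27.6925 /hr


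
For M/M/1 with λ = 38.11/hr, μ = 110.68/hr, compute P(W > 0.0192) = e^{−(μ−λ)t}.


W ~ Exponential(μ−λ) for M/M/1.
μ − λ = 110.68 − 38.11 = 72.5700
P(W > t) = e^{−(μ−λ)t} = e^{−1.3933} = 0.248244

Final: 0.248244


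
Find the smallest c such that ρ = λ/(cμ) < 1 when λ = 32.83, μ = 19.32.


Stability requires cμ > λ ⇔ c > λ/μ.
λ/μ = 32.83/19.32 = 1.6993
Minimum integer c = ⌊1.6993⌋ + 1 = 2
Check: 2·19.32 = 38.64 > 32.83, while 1·19.32 = 19.32 ≤ 32.83

Final: 2 servers


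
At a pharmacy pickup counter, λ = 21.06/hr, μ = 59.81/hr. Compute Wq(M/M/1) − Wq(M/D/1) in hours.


ρ = 21.06/59.81 = 0.3521
Wq(M/M/1) = ρ/(μ−λ) = 0.3521/38.75 = 0.009087 hr
Wq(M/D/1) = ρ/(2(μ−λ)) = 0.004543 hr
Savings = 0.009087 − 0.004543 = 0.004543 hr

Final: 0.004543 hr


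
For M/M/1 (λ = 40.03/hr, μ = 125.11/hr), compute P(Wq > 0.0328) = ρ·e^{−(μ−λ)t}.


ρ = 40.03/125.11 = 0.3200
P(Wq > t) = ρ·e^{−(μ−λ)t} = 0.3200·e^{−2.7906}
= 0.3200·0.061383 = 0.019640

Final: 0.019640


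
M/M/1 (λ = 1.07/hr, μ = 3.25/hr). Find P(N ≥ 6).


ρ = 1.07/3.25 = 0.3292
P(N ≥ n) = ρ^n = 0.3292^6 = 0.001274

Final: 0.001274


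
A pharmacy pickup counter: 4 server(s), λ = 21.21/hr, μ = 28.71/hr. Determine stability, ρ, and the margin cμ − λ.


Total capacity cμ = 4·28.71 = 114.84/hr
ρ = λ/(cμ) = 21.21/114.84 = 0.1847
Stable ⇔ ρ < 1: YES
Spare capacity = cμ − λ = 114.84 − 21.21 = 93.63/hr

Final: ρ = 0.1847; stable; margin = 93.63/hr


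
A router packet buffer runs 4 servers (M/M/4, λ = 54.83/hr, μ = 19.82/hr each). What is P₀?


a = λ/μ = 54.83/19.82 = 2.7664; ρ = a/c = 0.6916
Σ_{k=0}^{3} a^k/k! (terms k=0..3) = 1.00000 + 2.76640 + 3.82648 + 3.52852 = 11.12139
Tail: a^4/(4!(1−ρ)) = 58.56773/(24·0.3084) = 7.91283
P₀ = 1/(11.12139 + 7.91283) = 1/19.03423 = 0.052537

Final: 0.052537


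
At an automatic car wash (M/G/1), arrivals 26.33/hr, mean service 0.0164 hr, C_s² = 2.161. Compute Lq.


ρ = λ·E[S] = 26.33·0.0164 = 0.4318
Lq = ρ²(1+C_s²)/(2(1−ρ)) = 0.1865·(1+2.161)/(2·0.5682)
= 0.1865·3.1610/1.1364 = 0.51867

Final: 0.51867


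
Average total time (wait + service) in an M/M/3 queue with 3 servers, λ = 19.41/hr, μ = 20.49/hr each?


a = 0.9473; ρ = 0.3158; P₀ = 0.384168
Lq = P₀·a^c·ρ/(c!(1−ρ)²) = 0.03671
Wq = Lq/λ = 0.03671/19.41 = 0.001891 hr
W = Wq + 1/μ = 0.001891 + 0.04880 = 0.05070 hr

Final: 0.05070 hr


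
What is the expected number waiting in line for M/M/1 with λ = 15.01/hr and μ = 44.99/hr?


ρ = 15.01/44.99 = 0.3336
Lq = ρ²/(1−ρ) = 0.1113/0.6664 = 0.1670

Final: 0.1670


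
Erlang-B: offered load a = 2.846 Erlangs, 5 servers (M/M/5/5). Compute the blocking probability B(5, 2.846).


B(c,a) = (a^c/c!) / Σ_{k=0}^{c} a^k/k!
a^5/5! = 1.555941
Σ terms (k=0..5): 1.00000 + 2.84600 + 4.04986 + 3.84197 + 2.73356 + 1.55594 = 16.027323
B = 1.555941/16.027323 = 0.097081

Final: 0.097081


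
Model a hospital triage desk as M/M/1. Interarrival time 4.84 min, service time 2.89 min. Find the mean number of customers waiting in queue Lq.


λ = 60/4.84 = 12.3967 /hr
μ = 60/2.89 = 20.7612 /hr
ρ = λ/μ = 12.3967/20.7612 = 0.5971
Lq = ρ²/(1−ρ) = 0.3565/0.4029 = 0.8849

Final: 0.8849


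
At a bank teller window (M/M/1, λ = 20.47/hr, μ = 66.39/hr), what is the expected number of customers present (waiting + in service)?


ρ = λ/μ = 20.47/66.39 = 0.3083
L = ρ/(1−ρ) = 0.3083/(1 − 0.3083) = 0.3083/0.6917 = 0.4458

Final: 0.4458


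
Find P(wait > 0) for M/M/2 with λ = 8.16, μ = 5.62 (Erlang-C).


a = λ/μ = 1.4520; ρ = a/2 = 0.7260
P₀ = 0.158763 (from M/M/c formula)
C(c,a) = [a^c/(c!(1−ρ))]·P₀ = [2.10818/(2·0.2740)]·0.158763
= 3.84674·0.158763 = 0.610720

Final: 0.610720


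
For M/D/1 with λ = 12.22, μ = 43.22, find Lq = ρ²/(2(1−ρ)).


ρ = 12.22/43.22 = 0.2827
M/D/1: Lq = ρ²/(2(1−ρ)) = 0.07994/(2·0.7173) = 0.05573

Final: 0.05573


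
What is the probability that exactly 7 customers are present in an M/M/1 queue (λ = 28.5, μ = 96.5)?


ρ = 28.5/96.5 = 0.2953
P_n = (1−ρ)·ρ^n = (1 − 0.2953)·0.2953^7 = 0.7047·0.0001960 = 0.0001381

Final: 0.0001381


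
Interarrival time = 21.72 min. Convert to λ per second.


λ = 1/(interarrival time) in consistent units.
1 second = 0.0166667 min, so λ = 0.0166667/21.72 = 0.0007673 per second

Final: 0.0007673 /sec


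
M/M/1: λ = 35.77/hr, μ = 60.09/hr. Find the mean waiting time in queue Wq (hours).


ρ = 35.77/60.09 = 0.5953
Wq = ρ/(μ−λ) = 0.5953/(60.09 − 35.77) = 0.5953/24.32 = 0.02448 hr

Final: 0.02448 hr


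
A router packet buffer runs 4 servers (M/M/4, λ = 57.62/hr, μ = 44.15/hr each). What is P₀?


a = λ/μ = 57.62/44.15 = 1.3051; ρ = a/c = 0.3263
Σ_{k=0}^{3} a^k/k! (terms k=0..3) = 1.00000 + 1.30510 + 0.85164 + 0.37049 = 3.52722
Tail: a^4/(4!(1−ρ)) = 2.90115/(24·0.6737) = 0.17942
P₀ = 1/(3.52722 + 0.17942) = 1/3.70665 = 0.269786

Final: 0.269786


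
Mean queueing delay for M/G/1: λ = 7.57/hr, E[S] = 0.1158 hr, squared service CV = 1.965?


ρ = λ·E[S] = 7.57·0.1158 = 0.8766
E[S²] = E[S]²(1+C_s²) = 0.1158²·(1+1.965) = 0.039760
Wq = λ·E[S²]/(2(1−ρ)) = 7.57·0.039760/(2·0.1234) = 1.21959 hr

Final: 1.21959 hr


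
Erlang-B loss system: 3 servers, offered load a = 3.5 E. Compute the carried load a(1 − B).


B(3,3.5) = 0.402110 (Erlang-B)
Carried load = a(1 − B) = 3.5·(1 − 0.402110) = 3.5·0.597890 = 2.0926 E

Final: 2.0926 Erlangs


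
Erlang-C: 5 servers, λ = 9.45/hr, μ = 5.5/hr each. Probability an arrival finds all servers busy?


a = λ/μ = 1.7182; ρ = a/5 = 0.3436
P₀ = 0.178798 (from M/M/c formula)
C(c,a) = [a^c/(c!(1−ρ))]·P₀ = [14.97427/(120·0.6564)]·0.178798
= 0.19012·0.178798 = 0.033993

Final: 0.033993


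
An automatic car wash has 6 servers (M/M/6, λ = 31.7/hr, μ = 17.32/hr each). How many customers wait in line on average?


a = λ/μ = 1.8303; ρ = a/6 = 0.3050
P₀ = 0.160235
Lq = P₀·a^c·ρ / (c!·(1−ρ)²) = 0.160235·37.58965·0.3050/(720·0.48297)
= 0.005284

Final: 0.005284


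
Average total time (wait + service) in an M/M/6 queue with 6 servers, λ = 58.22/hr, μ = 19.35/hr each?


a = 3.0088; ρ = 0.5015; P₀ = 0.048517
Lq = P₀·a^c·ρ/(c!(1−ρ)²) = 0.10087
Wq = Lq/λ = 0.10087/58.22 = 0.001733 hr
W = Wq + 1/μ = 0.001733 + 0.05168 = 0.05341 hr

Final: 0.05341 hr


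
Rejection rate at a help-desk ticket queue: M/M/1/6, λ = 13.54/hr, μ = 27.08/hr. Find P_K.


ρ = λ/μ = 13.54/27.08 = 0.5000
P_K = (1−ρ)ρ^K/(1−ρ^(K+1)) = (0.5000·0.015625)/(1 − 0.007812)
= 0.007812/0.992188 = 0.007874

Final: 0.007874


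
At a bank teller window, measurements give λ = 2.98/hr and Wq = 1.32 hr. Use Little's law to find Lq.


Lq = λWq = 2.98·1.32 = 3.9336

Final: 3.9336


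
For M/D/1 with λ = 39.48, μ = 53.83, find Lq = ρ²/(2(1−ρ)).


ρ = 39.48/53.83 = 0.7334
M/D/1: Lq = ρ²/(2(1−ρ)) = 0.5379/(2·0.2666) = 1.00890

Final: 1.00890


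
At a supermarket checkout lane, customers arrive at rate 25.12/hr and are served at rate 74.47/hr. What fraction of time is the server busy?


ρ = λ/μ = 25.12/74.47 = 0.3373

Final: 0.3373


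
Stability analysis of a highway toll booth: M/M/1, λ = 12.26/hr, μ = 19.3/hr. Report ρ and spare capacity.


Total capacity cμ = 1·19.3 = 19.30/hr
ρ = λ/(cμ) = 12.26/19.30 = 0.6352
Stable ⇔ ρ < 1: YES
Spare capacity = cμ − λ = 19.30 − 12.26 = 7.04/hr

Final: ρ = 0.6352; stable; margin = 7.04/hr


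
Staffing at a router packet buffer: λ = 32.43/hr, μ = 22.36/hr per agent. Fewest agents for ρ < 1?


Stability requires cμ > λ ⇔ c > λ/μ.
λ/μ = 32.43/22.36 = 1.4504
Minimum integer c = ⌊1.4504⌋ + 1 = 2
Check: 2·22.36 = 44.72 > 32.43, while 1·22.36 = 22.36 ≤ 32.43

Final: 2 servers


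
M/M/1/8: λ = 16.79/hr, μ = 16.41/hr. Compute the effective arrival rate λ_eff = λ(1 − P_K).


ρ = 1.0232; P_K = (1−ρ)ρ^8/(1−ρ^9) = 0.121554
λ_eff = λ(1 − P_K) = 16.79·(1 − 0.121554) = 16.79·0.878446 = 14.7491 /hr

Final: 14.7491 /hr


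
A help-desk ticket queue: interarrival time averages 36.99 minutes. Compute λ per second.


λ = 1/(interarrival time) in consistent units.
1 second = 0.0166667 min, so λ = 0.0166667/36.99 = 0.0004506 per second

Final: 0.0004506 /sec


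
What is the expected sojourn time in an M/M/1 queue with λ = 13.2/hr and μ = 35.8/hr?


W = 1/(μ−λ) = 1/(35.8 − 13.2) = 1/22.60 = 0.04425 hr

Final: 0.04425 hr


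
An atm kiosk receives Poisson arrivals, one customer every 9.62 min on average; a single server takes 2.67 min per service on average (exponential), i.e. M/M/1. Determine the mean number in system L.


λ = 60/9.62 = 6.2370 /hr
μ = 60/2.67 = 22.4719 /hr
ρ = λ/μ = 6.2370/22.4719 = 0.2775
L = ρ/(1−ρ) = 0.2775/0.7225 = 0.3842

Final: 0.3842


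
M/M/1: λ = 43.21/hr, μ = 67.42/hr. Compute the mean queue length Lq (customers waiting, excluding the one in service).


ρ = 43.21/67.42 = 0.6409
Lq = ρ²/(1−ρ) = 0.4108/0.3591 = 1.1439

Final: 1.1439


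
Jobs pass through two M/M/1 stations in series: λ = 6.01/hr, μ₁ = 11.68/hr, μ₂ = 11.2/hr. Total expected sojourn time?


Each node sees arrival rate λ = 6.01/hr (tandem ⇒ throughput preserved).
W₁ = 1/(μ₁−λ) = 1/(11.68−6.01) = 0.17637 hr
W₂ = 1/(μ₂−λ) = 1/(11.2−6.01) = 0.19268 hr
W_total = W₁ + W₂ = 0.17637 + 0.19268 = 0.36905 hr

Final: 0.36905 hr


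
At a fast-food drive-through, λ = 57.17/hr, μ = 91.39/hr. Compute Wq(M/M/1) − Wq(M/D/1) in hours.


ρ = 57.17/91.39 = 0.6256
Wq(M/M/1) = ρ/(μ−λ) = 0.6256/34.22 = 0.01828 hr
Wq(M/D/1) = ρ/(2(μ−λ)) = 0.009140 hr
Savings = 0.01828 − 0.009140 = 0.009140 hr

Final: 0.009140 hr


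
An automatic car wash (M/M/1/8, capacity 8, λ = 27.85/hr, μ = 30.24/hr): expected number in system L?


ρ = 27.85/30.24 = 0.9210
L = ρ[1 − (K+1)ρ^K + Kρ^(K+1)] / [(1−ρ)(1−ρ^(K+1))]
Numerator: 0.9210·(1 − 9·0.517544 + 8·0.476640) = 0.142958
Denominator: (0.07903)·(0.523360) = 0.041363
L = 0.142958/0.041363 = 3.4561

Final: 3.4561


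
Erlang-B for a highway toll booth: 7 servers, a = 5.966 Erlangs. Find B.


B(c,a) = (a^c/c!) / Σ_{k=0}^{c} a^k/k!
a^7/7! = 53.376760
Σ terms (k=0..7): 1.00000 + 5.96600 + 17.79658 + 35.39146 + 52.78636 + 62.98469 + 62.62778 + 53.37676 = 291.929632
B = 53.376760/291.929632 = 0.182841

Final: 0.182841


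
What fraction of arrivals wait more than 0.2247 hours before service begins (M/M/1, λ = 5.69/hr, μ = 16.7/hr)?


ρ = 5.69/16.7 = 0.3407
P(Wq > t) = ρ·e^{−(μ−λ)t} = 0.3407·e^{−2.4739}
= 0.3407·0.084252 = 0.028706

Final: 0.028706


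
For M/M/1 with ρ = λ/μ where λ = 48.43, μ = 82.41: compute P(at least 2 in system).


ρ = 48.43/82.41 = 0.5877
P(N ≥ n) = ρ^n = 0.5877^2 = 0.345358

Final: 0.345358


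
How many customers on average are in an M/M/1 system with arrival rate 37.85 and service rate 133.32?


ρ = λ/μ = 37.85/133.32 = 0.2839
L = ρ/(1−ρ) = 0.2839/(1 − 0.2839) = 0.2839/0.7161 = 0.3965

Final: 0.3965


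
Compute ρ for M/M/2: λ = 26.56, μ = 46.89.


ρ = λ/(cμ) = 26.56/(2·46.89) = 26.56/93.78 = 0.2832

Final: 0.2832


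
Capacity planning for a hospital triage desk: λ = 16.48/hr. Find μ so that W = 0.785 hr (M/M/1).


W = 1/(μ−λ) ⇒ μ − λ = 1/W = 1/0.785 = 1.2739
μ = λ + 1/W = 16.48 + 1.2739 = 17.7539 per hr

Final: 17.7539 /hr


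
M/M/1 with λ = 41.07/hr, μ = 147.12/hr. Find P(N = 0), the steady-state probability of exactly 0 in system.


ρ = 41.07/147.12 = 0.2792
P_n = (1−ρ)·ρ^n = (1 − 0.2792)·0.2792^0 = 0.7208·1.000000 = 0.720840

Final: 0.720840


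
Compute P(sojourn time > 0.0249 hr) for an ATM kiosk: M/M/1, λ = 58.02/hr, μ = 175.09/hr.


W ~ Exponential(μ−λ) for M/M/1.
μ − λ = 175.09 − 58.02 = 117.0700
P(W > t) = e^{−(μ−λ)t} = e^{−2.9150} = 0.054202

Final: 0.054202


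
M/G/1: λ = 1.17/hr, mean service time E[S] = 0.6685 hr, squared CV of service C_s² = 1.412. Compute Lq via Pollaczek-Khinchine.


ρ = λ·E[S] = 1.17·0.6685 = 0.7821
Lq = ρ²(1+C_s²)/(2(1−ρ)) = 0.6118·(1+1.412)/(2·0.2179)
= 0.6118·2.4120/0.4357 = 3.38653

Final: 3.38653


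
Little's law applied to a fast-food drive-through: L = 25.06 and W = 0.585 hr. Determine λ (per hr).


λ = L/W = 25.06/0.585 = 42.8376 /hr

Final: 42.8376 /hr


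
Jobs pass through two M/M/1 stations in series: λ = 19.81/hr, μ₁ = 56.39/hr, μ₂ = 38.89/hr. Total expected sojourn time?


Each node sees arrival rate λ = 19.81/hr (tandem ⇒ throughput preserved).
W₁ = 1/(μ₁−λ) = 1/(56.39−19.81) = 0.02734 hr
W₂ = 1/(μ₂−λ) = 1/(38.89−19.81) = 0.05241 hr
W_total = W₁ + W₂ = 0.02734 + 0.05241 = 0.07975 hr

Final: 0.07975 hr


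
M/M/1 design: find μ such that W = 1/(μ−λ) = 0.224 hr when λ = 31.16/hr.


W = 1/(μ−λ) ⇒ μ − λ = 1/W = 1/0.224 = 4.4643
μ = λ + 1/W = 31.16 + 4.4643 = 35.6243 per hr

Final: 35.6243 /hr


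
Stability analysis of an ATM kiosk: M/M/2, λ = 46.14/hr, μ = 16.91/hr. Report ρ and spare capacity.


Total capacity cμ = 2·16.91 = 33.82/hr
ρ = λ/(cμ) = 46.14/33.82 = 1.3643
Stable ⇔ ρ < 1: NO
Spare capacity = cμ − λ = 33.82 − 46.14 = -12.32/hr

Final: ρ = 1.3643; unstable; margin = -12.32/hr


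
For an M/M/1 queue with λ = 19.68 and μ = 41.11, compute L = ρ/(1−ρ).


ρ = λ/μ = 19.68/41.11 = 0.4787
L = ρ/(1−ρ) = 0.4787/(1 − 0.4787) = 0.4787/0.5213 = 0.9183

Final: 0.9183


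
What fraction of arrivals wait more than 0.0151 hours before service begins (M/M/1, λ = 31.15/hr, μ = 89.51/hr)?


ρ = 31.15/89.51 = 0.3480
P(Wq > t) = ρ·e^{−(μ−λ)t} = 0.3480·e^{−0.8812}
= 0.3480·0.414271 = 0.144169

Final: 0.144169


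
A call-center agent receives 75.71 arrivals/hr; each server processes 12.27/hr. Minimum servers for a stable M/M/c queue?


Stability requires cμ > λ ⇔ c > λ/μ.
λ/μ = 75.71/12.27 = 6.1703
Minimum integer c = ⌊6.1703⌋ + 1 = 7
Check: 7·12.27 = 85.89 > 75.71, while 6·12.27 = 73.62 ≤ 75.71

Final: 7 servers


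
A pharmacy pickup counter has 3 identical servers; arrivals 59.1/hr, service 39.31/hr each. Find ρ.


ρ = λ/(cμ) = 59.1/(3·39.31) = 59.1/117.93 = 0.5011

Final: 0.5011


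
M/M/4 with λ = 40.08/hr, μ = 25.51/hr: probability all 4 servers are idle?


a = λ/μ = 40.08/25.51 = 1.5711; ρ = a/c = 0.3928
Σ_{k=0}^{3} a^k/k! (terms k=0..3) = 1.00000 + 1.57115 + 1.23425 + 0.64640 = 4.45180
Tail: a^4/(4!(1−ρ)) = 6.09353/(24·0.6072) = 0.41814
P₀ = 1/(4.45180 + 0.41814) = 1/4.86994 = 0.205341

Final: 0.205341


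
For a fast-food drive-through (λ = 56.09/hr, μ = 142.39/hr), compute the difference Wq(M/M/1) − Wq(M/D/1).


ρ = 56.09/142.39 = 0.3939
Wq(M/M/1) = ρ/(μ−λ) = 0.3939/86.30 = 0.004565 hr
Wq(M/D/1) = ρ/(2(μ−λ)) = 0.002282 hr
Savings = 0.004565 − 0.002282 = 0.002282 hr

Final: 0.002282 hr


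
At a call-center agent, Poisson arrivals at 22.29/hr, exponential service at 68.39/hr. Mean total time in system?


W = 1/(μ−λ) = 1/(68.39 − 22.29) = 1/46.10 = 0.02169 hr

Final: 0.02169 hr


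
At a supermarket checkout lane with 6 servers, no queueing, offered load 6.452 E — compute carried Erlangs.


B(6,6.452) = 0.295901 (Erlang-B)
Carried load = a(1 − B) = 6.452·(1 − 0.295901) = 6.452·0.704099 = 4.5428 E

Final: 4.5428 Erlangs


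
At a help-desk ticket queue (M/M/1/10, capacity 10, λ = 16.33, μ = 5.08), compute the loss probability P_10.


ρ = λ/μ = 16.33/5.08 = 3.2146
P_K = (1−ρ)ρ^K/(1−ρ^(K+1)) = (-2.2146·117821.548029)/(1 − 378745.251833)
= -260923.703804/-378744.251833 = 0.688918

Final: 0.688918


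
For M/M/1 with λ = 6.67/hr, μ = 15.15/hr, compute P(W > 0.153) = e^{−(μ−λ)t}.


W ~ Exponential(μ−λ) for M/M/1.
μ − λ = 15.15 − 6.67 = 8.4800
P(W > t) = e^{−(μ−λ)t} = e^{−1.2974} = 0.273230

Final: 0.273230


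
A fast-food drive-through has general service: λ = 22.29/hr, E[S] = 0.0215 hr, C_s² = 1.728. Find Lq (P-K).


ρ = λ·E[S] = 22.29·0.0215 = 0.4792
Lq = ρ²(1+C_s²)/(2(1−ρ)) = 0.2297·(1+1.728)/(2·0.5208)
= 0.2297·2.7280/1.0415 = 0.60155

Final: 0.60155


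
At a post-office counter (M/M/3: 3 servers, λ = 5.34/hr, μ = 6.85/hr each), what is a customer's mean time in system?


a = 0.7796; ρ = 0.2599; P₀ = 0.456600
Lq = P₀·a^c·ρ/(c!(1−ρ)²) = 0.01710
Wq = Lq/λ = 0.01710/5.34 = 0.003203 hr
W = Wq + 1/μ = 0.003203 + 0.14599 = 0.14919 hr

Final: 0.14919 hr


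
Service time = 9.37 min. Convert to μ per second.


μ = 1/(service time) in consistent units.
1 second = 0.0166667 min, so μ = 0.0166667/9.37 = 0.001779 per second

Final: 0.001779 /sec


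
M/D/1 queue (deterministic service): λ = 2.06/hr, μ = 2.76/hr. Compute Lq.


ρ = 2.06/2.76 = 0.7464
M/D/1: Lq = ρ²/(2(1−ρ)) = 0.5571/(2·0.2536) = 1.09824

Final: 1.09824


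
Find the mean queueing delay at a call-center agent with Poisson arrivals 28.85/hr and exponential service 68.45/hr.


ρ = 28.85/68.45 = 0.4215
Wq = ρ/(μ−λ) = 0.4215/(68.45 − 28.85) = 0.4215/39.60 = 0.01064 hr

Final: 0.01064 hr


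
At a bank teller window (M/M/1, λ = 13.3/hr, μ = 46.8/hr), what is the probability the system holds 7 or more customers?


ρ = 13.3/46.8 = 0.2842
P(N ≥ n) = ρ^n = 0.2842^7 = 0.0001497

Final: 0.0001497


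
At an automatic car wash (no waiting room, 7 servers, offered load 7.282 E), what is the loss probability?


B(c,a) = (a^c/c!) / Σ_{k=0}^{c} a^k/k!
a^7/7! = 215.438931
Σ terms (k=0..7): 1.00000 + 7.28200 + 26.51376 + 64.35774 + 117.16326 + 170.63658 + 207.09592 + 215.43893 = 809.488194
B = 215.438931/809.488194 = 0.266142

Final: 0.266142


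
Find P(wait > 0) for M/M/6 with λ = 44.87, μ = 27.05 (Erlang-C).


a = λ/μ = 1.6588; ρ = a/6 = 0.2765
P₀ = 0.190282 (from M/M/c formula)
C(c,a) = [a^c/(c!(1−ρ))]·P₀ = [20.83209/(720·0.7235)]·0.190282
= 0.03999·0.190282 = 0.007609

Final: 0.007609


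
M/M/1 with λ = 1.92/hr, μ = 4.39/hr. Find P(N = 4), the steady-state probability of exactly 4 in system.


ρ = 1.92/4.39 = 0.4374
P_n = (1−ρ)·ρ^n = (1 − 0.4374)·0.4374^4 = 0.5626·0.036589 = 0.020586

Final: 0.020586


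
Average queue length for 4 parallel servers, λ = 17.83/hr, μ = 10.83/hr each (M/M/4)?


a = λ/μ = 1.6464; ρ = a/4 = 0.4116
P₀ = 0.189913
Lq = P₀·a^c·ρ / (c!·(1−ρ)²) = 0.189913·7.34669·0.4116/(24·0.34623)
= 0.06911

Final: 0.06911


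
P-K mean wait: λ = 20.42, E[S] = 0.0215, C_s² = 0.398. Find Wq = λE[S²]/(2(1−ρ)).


ρ = λ·E[S] = 20.42·0.0215 = 0.4390
E[S²] = E[S]²(1+C_s²) = 0.0215²·(1+0.398) = 0.0006462
Wq = λ·E[S²]/(2(1−ρ)) = 20.42·0.0006462/(2·0.5610) = 0.01176 hr

Final: 0.01176 hr


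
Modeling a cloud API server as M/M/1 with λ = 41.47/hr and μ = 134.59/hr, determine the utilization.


ρ = λ/μ = 41.47/134.59 = 0.3081

Final: 0.3081


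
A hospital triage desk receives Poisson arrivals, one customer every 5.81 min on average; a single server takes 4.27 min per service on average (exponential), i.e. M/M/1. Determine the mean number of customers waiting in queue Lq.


λ = 60/5.81 = 10.3270 /hr
μ = 60/4.27 = 14.0515 /hr
ρ = λ/μ = 10.3270/14.0515 = 0.7349
Lq = ρ²/(1−ρ) = 0.5401/0.2651 = 2.0378

Final: 2.0378


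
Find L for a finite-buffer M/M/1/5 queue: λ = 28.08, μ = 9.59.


ρ = 28.08/9.59 = 2.9281
L = ρ[1 − (K+1)ρ^K + Kρ^(K+1)] / [(1−ρ)(1−ρ^(K+1))]
Numerator: 2.9281·(1 − 6·215.224884 + 5·630.189231) = 5447.920721
Denominator: (-1.9281)·(-629.189231) = 1213.108330
L = 5447.920721/1213.108330 = 4.4909

Final: 4.4909


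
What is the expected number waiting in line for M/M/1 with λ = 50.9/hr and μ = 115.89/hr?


ρ = 50.9/115.89 = 0.4392
Lq = ρ²/(1−ρ) = 0.1929/0.5608 = 0.3440

Final: 0.3440


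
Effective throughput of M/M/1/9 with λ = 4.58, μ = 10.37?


ρ = 0.4417; P_K = (1−ρ)ρ^9/(1−ρ^10) = 0.0003571
λ_eff = λ(1 − P_K) = 4.58·(1 − 0.0003571) = 4.58·0.999643 = 4.5784 /hr

Final: 4.5784 /hr


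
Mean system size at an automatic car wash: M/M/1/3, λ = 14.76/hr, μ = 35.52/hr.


ρ = 14.76/35.52 = 0.4155
L = ρ[1 − (K+1)ρ^K + Kρ^(K+1)] / [(1−ρ)(1−ρ^(K+1))]
Numerator: 0.4155·(1 − 4·0.071753 + 3·0.029816) = 0.333445
Denominator: (0.5845)·(0.970184) = 0.567033
L = 0.333445/0.567033 = 0.5881

Final: 0.5881


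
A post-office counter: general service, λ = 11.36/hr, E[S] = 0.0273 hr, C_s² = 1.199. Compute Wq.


ρ = λ·E[S] = 11.36·0.0273 = 0.3101
E[S²] = E[S]²(1+C_s²) = 0.0273²·(1+1.199) = 0.001639
Wq = λ·E[S²]/(2(1−ρ)) = 11.36·0.001639/(2·0.6899) = 0.01349 hr

Final: 0.01349 hr


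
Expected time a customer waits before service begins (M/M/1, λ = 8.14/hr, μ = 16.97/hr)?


ρ = 8.14/16.97 = 0.4797
Wq = ρ/(μ−λ) = 0.4797/(16.97 − 8.14) = 0.4797/8.83 = 0.05432 hr

Final: 0.05432 hr


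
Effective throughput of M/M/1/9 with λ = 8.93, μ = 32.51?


ρ = 0.2747; P_K = (1−ρ)ρ^9/(1−ρ^10) = 0.000006457
λ_eff = λ(1 − P_K) = 8.93·(1 − 0.000006457) = 8.93·0.999994 = 8.9299 /hr

Final: 8.9299 /hr


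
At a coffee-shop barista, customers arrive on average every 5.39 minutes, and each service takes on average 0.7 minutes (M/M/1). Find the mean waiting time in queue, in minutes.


λ = 60/5.39 = 11.1317 /hr
μ = 60/0.7 = 85.7143 /hr
ρ = λ/μ = 11.1317/85.7143 = 0.1299
Wq = ρ/(μ−λ) = 0.1299/(85.7143−11.1317) = 0.001741 hr
In minutes: 0.001741·60 = 0.1045 min

Final: 0.1045 min


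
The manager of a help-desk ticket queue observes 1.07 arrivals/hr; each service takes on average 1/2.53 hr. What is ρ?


ρ = λ/μ = 1.07/2.53 = 0.4229

Final: 0.4229


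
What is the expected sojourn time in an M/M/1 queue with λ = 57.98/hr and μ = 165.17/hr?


W = 1/(μ−λ) = 1/(165.17 − 57.98) = 1/107.19 = 0.009329 hr

Final: 0.009329 hr


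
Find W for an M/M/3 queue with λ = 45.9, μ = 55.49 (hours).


a = 0.8272; ρ = 0.2757; P₀ = 0.434872
Lq = P₀·a^c·ρ/(c!(1−ρ)²) = 0.02156
Wq = Lq/λ = 0.02156/45.9 = 0.0004697 hr
W = Wq + 1/μ = 0.0004697 + 0.01802 = 0.01849 hr

Final: 0.01849 hr


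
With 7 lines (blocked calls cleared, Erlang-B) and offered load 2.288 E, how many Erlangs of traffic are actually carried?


B(7,2.288) = 0.006625 (Erlang-B)
Carried load = a(1 − B) = 2.288·(1 − 0.006625) = 2.288·0.993375 = 2.2728 E

Final: 2.2728 Erlangs


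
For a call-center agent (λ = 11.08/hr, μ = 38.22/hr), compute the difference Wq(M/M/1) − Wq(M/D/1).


ρ = 11.08/38.22 = 0.2899
Wq(M/M/1) = ρ/(μ−λ) = 0.2899/27.14 = 0.01068 hr
Wq(M/D/1) = ρ/(2(μ−λ)) = 0.005341 hr
Savings = 0.01068 − 0.005341 = 0.005341 hr

Final: 0.005341 hr


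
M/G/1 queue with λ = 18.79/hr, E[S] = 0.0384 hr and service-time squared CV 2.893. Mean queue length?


ρ = λ·E[S] = 18.79·0.0384 = 0.7215
Lq = ρ²(1+C_s²)/(2(1−ρ)) = 0.5206·(1+2.893)/(2·0.2785)
= 0.5206·3.8930/0.5569 = 3.63916

Final: 3.63916


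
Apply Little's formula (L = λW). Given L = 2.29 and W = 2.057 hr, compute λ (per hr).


λ = L/W = 2.29/2.057 = 1.1133 /hr

Final: 1.1133 /hr
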